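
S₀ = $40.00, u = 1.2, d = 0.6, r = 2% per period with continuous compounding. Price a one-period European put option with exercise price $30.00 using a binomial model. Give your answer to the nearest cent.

$1.76

Risk-neutral probability p = (e^0.02 − 0.6)/(1.2 − 0.6) = 0.4202/0.6000 = 0.7003
Terminal stock prices: S_u = 48, S_d = 24
Terminal payoffs (K − S): max(-18, 0) = 0, max(6, 0) = 6
Node 0 (S = 40): V_0 = e^(−0.02)·[0.7003·0.0000 + 0.2997·6.0000] = 1.7624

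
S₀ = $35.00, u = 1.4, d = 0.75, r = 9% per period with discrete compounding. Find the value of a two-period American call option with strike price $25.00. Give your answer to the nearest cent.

Risk-neutral probability p = (1 + 0.09 − 0.75)/(1.4 − 0.75) = 0.3400/0.6500 = 0.5231
Terminal stock prices: S_uu = 68.6, S_ud = 36.75, S_dd = 19.69
Terminal payoffs (S − K): max(43.6, 0) = 43.6, max(11.75, 0) = 11.75, max(-5.312, 0) = 0
Node u (S = 49): continuation = 1/1.09·[0.5231·43.6000 + 0.4769·11.7500] = 26.0642; exercise value = 24.0000 ≤ continuation, so V_u = 26.0642
Node d (S = 26.25): continuation = 1/1.09·[0.5231·11.7500 + 0.4769·0.0000] = 5.6387; exercise value = 1.2500 ≤ continuation, so V_d = 5.6387
Node 0 (S = 35): continuation = 1/1.09·[0.5231·26.0642 + 0.4769·5.6387] = 14.9751; exercise value = 10.0000 ≤ continuation, so V_0 = 14.9751

$14.98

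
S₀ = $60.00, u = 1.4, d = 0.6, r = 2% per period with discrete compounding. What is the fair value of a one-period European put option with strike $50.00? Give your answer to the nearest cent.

Risk-neutral probability p = (1 + 0.02 − 0.6)/(1.4 − 0.6) = 0.4200/0.8000 = 0.5250
Terminal stock prices: S_u = 84, S_d = 36
Terminal payoffs (K − S): max(-34, 0) = 0, max(14, 0) = 14
Node 0 (S = 60): V_0 = 1/1.02·[0.5250·0.0000 + 0.4750·14.0000] = 6.5196

$6.52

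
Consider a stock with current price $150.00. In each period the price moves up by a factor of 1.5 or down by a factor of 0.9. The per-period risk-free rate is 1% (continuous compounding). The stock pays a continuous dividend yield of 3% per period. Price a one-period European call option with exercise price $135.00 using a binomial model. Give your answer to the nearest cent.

$11.91

Per-period risk-free factor R = e^0.01 = 1.0101; dividend-adjusted growth = e^(0.01−0.03) = 0.9802.
Risk-neutral probability p = (0.9802 − 0.9)/(1.5 − 0.9) = 0.0802/0.6000 = 0.1337
Terminal stock prices: S_u = 225, S_d = 135
Terminal payoffs (S − K): max(90, 0) = 90, max(0, 0) = 0
Node 0 (S = 150): V_0 = e^(−0.01)·[0.1337·90.0000 + 0.8663·0.0000] = 11.9101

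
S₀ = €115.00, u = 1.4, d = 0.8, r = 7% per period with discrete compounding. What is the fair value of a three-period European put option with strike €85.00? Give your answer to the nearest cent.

€3.55

Risk-neutral probability p = (1 + 0.07 − 0.8)/(1.4 − 0.8) = 0.2700/0.6000 = 0.4500
Terminal stock prices: S_uuu = 315.6, S_uud = 180.3, S_udd = 103, S_ddd = 58.88
Terminal payoffs (K − S): max(-230.6, 0) = 0, max(-95.32, 0) = 0, max(-18.04, 0) = 0, max(26.12, 0) = 26.12
Node uu (S = 225.4): V_uu = 1/1.07·[0.4500·0.0000 + 0.5500·0.0000] = 0.0000
Node ud (S = 128.8): V_ud = 1/1.07·[0.4500·0.0000 + 0.5500·0.0000] = 0.0000
Node dd (S = 73.6): V_dd = 1/1.07·[0.4500·0.0000 + 0.5500·26.1200] = 13.4262
Node u (S = 161): V_u = 1/1.07·[0.4500·0.0000 + 0.5500·0.0000] = 0.0000
Node d (S = 92): V_d = 1/1.07·[0.4500·0.0000 + 0.5500·13.4262] = 6.9013
Node 0 (S = 115): V_0 = 1/1.07·[0.4500·0.0000 + 0.5500·6.9013] = 3.5474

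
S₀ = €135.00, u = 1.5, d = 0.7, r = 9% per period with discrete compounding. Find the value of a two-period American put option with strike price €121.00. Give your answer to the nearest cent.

Risk-neutral probability p = (1 + 0.09 − 0.7)/(1.5 − 0.7) = 0.3900/0.8000 = 0.4875
Terminal stock prices: S_uu = 303.8, S_ud = 141.8, S_dd = 66.15
Terminal payoffs (K − S): max(-182.8, 0) = 0, max(-20.75, 0) = 0, max(54.85, 0) = 54.85
Node u (S = 202.5): continuation = 1/1.09·[0.4875·0.0000 + 0.5125·0.0000] = 0.0000; exercise value = 0.0000 ≤ continuation, so V_u = 0.0000
Node d (S = 94.5): continuation = 1/1.09·[0.4875·0.0000 + 0.5125·54.8500] = 25.7896; exercise value = 26.5000 > continuation, so V_d = 26.5000 (exercise)
Node 0 (S = 135): continuation = 1/1.09·[0.4875·0.0000 + 0.5125·26.5000] = 12.4599; exercise value = 0.0000 ≤ continuation, so V_0 = 12.4599

€12.46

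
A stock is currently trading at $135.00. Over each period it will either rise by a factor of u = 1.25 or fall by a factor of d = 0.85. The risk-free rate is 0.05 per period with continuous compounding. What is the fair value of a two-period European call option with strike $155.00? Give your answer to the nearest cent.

$12.81

Risk-neutral probability p = (e^0.05 − 0.85)/(1.25 − 0.85) = 0.2013/0.4000 = 0.5032
Terminal stock prices: S_uu = 210.9, S_ud = 143.4, S_dd = 97.54
Terminal payoffs (S − K): max(55.94, 0) = 55.94, max(-11.56, 0) = 0, max(-57.46, 0) = 0
Node u (S = 168.8): V_u = e^(−0.05)·[0.5032·55.9375 + 0.4968·0.0000] = 26.7738
Node d (S = 114.8): V_d = e^(−0.05)·[0.5032·0.0000 + 0.4968·0.0000] = 0.0000
Node 0 (S = 135): V_0 = e^(−0.05)·[0.5032·26.7738 + 0.4968·0.0000] = 12.8149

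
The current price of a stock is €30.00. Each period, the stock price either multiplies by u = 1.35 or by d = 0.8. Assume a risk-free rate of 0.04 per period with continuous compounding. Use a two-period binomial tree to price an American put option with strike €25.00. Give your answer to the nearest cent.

€1.69

Risk-neutral probability p = (e^0.04 − 0.8)/(1.35 − 0.8) = 0.2408/0.5500 = 0.4378
Terminal stock prices: S_uu = 54.68, S_ud = 32.4, S_dd = 19.2
Terminal payoffs (K − S): max(-29.68, 0) = 0, max(-7.4, 0) = 0, max(5.8, 0) = 5.8
Node u (S = 40.5): continuation = e^(−0.04)·[0.4378·0.0000 + 0.5622·0.0000] = 0.0000; exercise value = 0.0000 ≤ continuation, so V_u = 0.0000
Node d (S = 24): continuation = e^(−0.04)·[0.4378·0.0000 + 0.5622·5.8000] = 3.1327; exercise value = 1.0000 ≤ continuation, so V_d = 3.1327
Node 0 (S = 30): continuation = e^(−0.04)·[0.4378·0.0000 + 0.5622·3.1327] = 1.6920; exercise value = 0.0000 ≤ continuation, so V_0 = 1.6920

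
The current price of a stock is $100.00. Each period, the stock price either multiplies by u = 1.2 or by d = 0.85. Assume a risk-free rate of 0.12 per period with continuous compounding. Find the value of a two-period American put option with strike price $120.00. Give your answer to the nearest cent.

$20.00

Risk-neutral probability p = (e^0.12 − 0.85)/(1.2 − 0.85) = 0.2775/0.3500 = 0.7928
Terminal stock prices: S_uu = 144, S_ud = 102, S_dd = 72.25
Terminal payoffs (K − S): max(-24, 0) = 0, max(18, 0) = 18, max(47.75, 0) = 47.75
Node u (S = 120): continuation = e^(−0.12)·[0.7928·0.0000 + 0.2072·18.0000] = 3.3071; exercise value = 0.0000 ≤ continuation, so V_u = 3.3071
Node d (S = 85): continuation = e^(−0.12)·[0.7928·18.0000 + 0.2072·47.7500] = 21.4305; exercise value = 35.0000 > continuation, so V_d = 35.0000 (exercise)
Node 0 (S = 100): continuation = e^(−0.12)·[0.7928·3.3071 + 0.2072·35.0000] = 8.7560; exercise value = 20.0000 > continuation, so V_0 = 20.0000 (exercise)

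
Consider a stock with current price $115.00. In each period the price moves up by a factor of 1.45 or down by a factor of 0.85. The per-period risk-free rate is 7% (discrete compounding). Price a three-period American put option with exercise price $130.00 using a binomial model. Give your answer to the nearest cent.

Risk-neutral probability p = (1 + 0.07 − 0.85)/(1.45 − 0.85) = 0.2200/0.6000 = 0.3667
Terminal stock prices: S_uuu = 350.6, S_uud = 205.5, S_udd = 120.5, S_ddd = 70.62
Terminal payoffs (K − S): max(-220.6, 0) = 0, max(-75.52, 0) = 0, max(9.523, 0) = 9.523, max(59.38, 0) = 59.38
Node uu (S = 241.8): continuation = 1/1.07·[0.3667·0.0000 + 0.6333·0.0000] = 0.0000; exercise value = 0.0000 ≤ continuation, so V_uu = 0.0000
Node ud (S = 141.7): continuation = 1/1.07·[0.3667·0.0000 + 0.6333·9.5231] = 5.6367; exercise value = 0.0000 ≤ continuation, so V_ud = 5.6367
Node dd (S = 83.09): continuation = 1/1.07·[0.3667·9.5231 + 0.6333·59.3756] = 38.4078; exercise value = 46.9125 > continuation, so V_dd = 46.9125 (exercise)
Node u (S = 166.8): continuation = 1/1.07·[0.3667·0.0000 + 0.6333·5.6367] = 3.3364; exercise value = 0.0000 ≤ continuation, so V_u = 3.3364
Node d (S = 97.75): continuation = 1/1.07·[0.3667·5.6367 + 0.6333·46.9125] = 29.6991; exercise value = 32.2500 > continuation, so V_d = 32.2500 (exercise)
Node 0 (S = 115): continuation = 1/1.07·[0.3667·3.3364 + 0.6333·32.2500] = 20.2321; exercise value = 15.0000 ≤ continuation, so V_0 = 20.2321

$20.23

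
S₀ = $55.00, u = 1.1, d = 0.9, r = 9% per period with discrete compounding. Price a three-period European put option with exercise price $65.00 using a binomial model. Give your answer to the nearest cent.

Risk-neutral probability p = (1 + 0.09 − 0.9)/(1.1 − 0.9) = 0.1900/0.2000 = 0.9500
Terminal stock prices: S_uuu = 73.21, S_uud = 59.9, S_udd = 49.01, S_ddd = 40.1
Terminal payoffs (K − S): max(-8.205, 0) = 0, max(5.105, 0) = 5.105, max(15.99, 0) = 15.99, max(24.9, 0) = 24.9
Node uu (S = 66.55): V_uu = 1/1.09·[0.9500·0.0000 + 0.0500·5.1050] = 0.2342
Node ud (S = 54.45): V_ud = 1/1.09·[0.9500·5.1050 + 0.0500·15.9950] = 5.1830
Node dd (S = 44.55): V_dd = 1/1.09·[0.9500·15.9950 + 0.0500·24.9050] = 15.0830
Node u (S = 60.5): V_u = 1/1.09·[0.9500·0.2342 + 0.0500·5.1830] = 0.4419
Node d (S = 49.5): V_d = 1/1.09·[0.9500·5.1830 + 0.0500·15.0830] = 5.2092
Node 0 (S = 55): V_0 = 1/1.09·[0.9500·0.4419 + 0.0500·5.2092] = 0.6241

$0.62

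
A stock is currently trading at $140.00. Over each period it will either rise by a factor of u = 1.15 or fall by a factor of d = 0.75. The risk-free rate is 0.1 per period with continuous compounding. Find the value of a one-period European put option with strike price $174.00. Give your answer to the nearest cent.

$17.44

Risk-neutral probability p = (e^0.1 − 0.75)/(1.15 − 0.75) = 0.3552/0.4000 = 0.8879
Terminal stock prices: S_u = 161, S_d = 105
Terminal payoffs (K − S): max(13, 0) = 13, max(69, 0) = 69
Node 0 (S = 140): V_0 = e^(−0.1)·[0.8879·13.0000 + 0.1121·69.0000] = 17.4417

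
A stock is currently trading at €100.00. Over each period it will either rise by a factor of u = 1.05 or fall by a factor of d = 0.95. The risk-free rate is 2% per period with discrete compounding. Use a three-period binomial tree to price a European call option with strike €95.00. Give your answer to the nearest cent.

Risk-neutral probability p = (1 + 0.02 − 0.95)/(1.05 − 0.95) = 0.0700/0.1000 = 0.7000
Terminal stock prices: S_uuu = 115.8, S_uud = 104.7, S_udd = 94.76, S_ddd = 85.74
Terminal payoffs (S − K): max(20.76, 0) = 20.76, max(9.737, 0) = 9.737, max(-0.2375, 0) = 0, max(-9.263, 0) = 0
Node uu (S = 110.2): V_uu = 1/1.02·[0.7000·20.7625 + 0.3000·9.7375] = 17.1127
Node ud (S = 99.75): V_ud = 1/1.02·[0.7000·9.7375 + 0.3000·0.0000] = 6.6826
Node dd (S = 90.25): V_dd = 1/1.02·[0.7000·0.0000 + 0.3000·0.0000] = 0.0000
Node u (S = 105): V_u = 1/1.02·[0.7000·17.1127 + 0.3000·6.6826] = 13.7095
Node d (S = 95): V_d = 1/1.02·[0.7000·6.6826 + 0.3000·0.0000] = 4.5861
Node 0 (S = 100): V_0 = 1/1.02·[0.7000·13.7095 + 0.3000·4.5861] = 10.7573

€10.76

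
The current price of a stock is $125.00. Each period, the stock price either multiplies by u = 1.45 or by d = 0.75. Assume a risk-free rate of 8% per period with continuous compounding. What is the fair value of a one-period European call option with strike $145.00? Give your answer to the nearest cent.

Risk-neutral probability p = (e^0.08 − 0.75)/(1.45 − 0.75) = 0.3333/0.7000 = 0.4761
Terminal stock prices: S_u = 181.2, S_d = 93.75
Terminal payoffs (S − K): max(36.25, 0) = 36.25, max(-51.25, 0) = 0
Node 0 (S = 125): V_0 = e^(−0.08)·[0.4761·36.2500 + 0.5239·0.0000] = 15.9325

$15.93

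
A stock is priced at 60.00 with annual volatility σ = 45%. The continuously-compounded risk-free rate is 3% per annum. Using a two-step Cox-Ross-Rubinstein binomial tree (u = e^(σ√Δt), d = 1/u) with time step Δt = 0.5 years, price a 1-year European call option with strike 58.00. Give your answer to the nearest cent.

CRR parameters: u = e^(σ√Δt) = e^(0.45·√0.5) = 1.3746, d = 1/u = 0.7275
Per-period rate: rΔt = 0.03·0.5 = 0.015, so R = e^0.015 = 1.0151
Risk-neutral probability p = (e^0.015 − 0.7275)/(1.3746 − 0.7275) = 0.2877/0.6472 = 0.4445
Terminal stock prices: S_uu = 113.4, S_ud = 60, S_dd = 31.75
Terminal payoffs (S − K): max(55.38, 0) = 55.38, max(2, 0) = 2, max(-26.25, 0) = 0
Node u (S = 82.48): V_u = e^(−0.015)·[0.4445·55.3795 + 0.5555·2.0000] = 25.3424
Node d (S = 43.65): V_d = e^(−0.015)·[0.4445·2.0000 + 0.5555·0.0000] = 0.8757
Node 0 (S = 60): V_0 = e^(−0.015)·[0.4445·25.3424 + 0.5555·0.8757] = 11.5754

11.58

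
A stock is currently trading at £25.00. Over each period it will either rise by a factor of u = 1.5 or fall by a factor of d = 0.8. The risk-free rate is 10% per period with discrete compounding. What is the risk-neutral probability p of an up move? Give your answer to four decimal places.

p = 0.4286

Risk-neutral probability p = (1 + 0.1 − 0.8)/(1.5 − 0.8) = 0.3000/0.7000 = 0.4286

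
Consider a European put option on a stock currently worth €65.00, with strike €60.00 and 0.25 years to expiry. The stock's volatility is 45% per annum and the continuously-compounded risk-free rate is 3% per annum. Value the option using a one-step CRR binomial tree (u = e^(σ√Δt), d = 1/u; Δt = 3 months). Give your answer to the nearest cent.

CRR parameters: u = e^(σ√Δt) = e^(0.45·√0.25) = 1.2523, d = 1/u = 0.7985
Per-period rate: rΔt = 0.03·0.25 = 0.0075, so R = e^0.0075 = 1.0075
Risk-neutral probability p = (e^0.0075 − 0.7985)/(1.2523 − 0.7985) = 0.2090/0.4538 = 0.4606
Terminal stock prices: S_u = 81.4, S_d = 51.9
Terminal payoffs (K − S): max(-21.4, 0) = 0, max(8.096, 0) = 8.096
Node 0 (S = 65): V_0 = e^(−0.0075)·[0.4606·0.0000 + 0.5394·8.0964] = 4.3348

€4.33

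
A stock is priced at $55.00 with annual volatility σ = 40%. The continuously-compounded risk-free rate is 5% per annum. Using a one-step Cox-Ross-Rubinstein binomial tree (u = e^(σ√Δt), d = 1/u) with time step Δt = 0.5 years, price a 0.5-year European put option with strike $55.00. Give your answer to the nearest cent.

$6.95

CRR parameters: u = e^(σ√Δt) = e^(0.4·√0.5) = 1.3269, d = 1/u = 0.7536
Per-period rate: rΔt = 0.05·0.5 = 0.025, so R = e^0.025 = 1.0253
Risk-neutral probability p = (e^0.025 − 0.7536)/(1.3269 − 0.7536) = 0.2717/0.5733 = 0.4739
Terminal stock prices: S_u = 72.98, S_d = 41.45
Terminal payoffs (K − S): max(-17.98, 0) = 0, max(13.55, 0) = 13.55
Node 0 (S = 55): V_0 = e^(−0.025)·[0.4739·0.0000 + 0.5261·13.5499] = 6.9524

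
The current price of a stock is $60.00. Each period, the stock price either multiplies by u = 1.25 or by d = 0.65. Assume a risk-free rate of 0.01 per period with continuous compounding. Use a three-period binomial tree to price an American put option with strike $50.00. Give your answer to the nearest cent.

$7.28

Risk-neutral probability p = (e^0.01 − 0.65)/(1.25 − 0.65) = 0.3601/0.6000 = 0.6001
Terminal stock prices: S_uuu = 117.2, S_uud = 60.94, S_udd = 31.69, S_ddd = 16.48
Terminal payoffs (K − S): max(-67.19, 0) = 0, max(-10.94, 0) = 0, max(18.31, 0) = 18.31, max(33.52, 0) = 33.52
Node uu (S = 93.75): continuation = e^(−0.01)·[0.6001·0.0000 + 0.3999·0.0000] = 0.0000; exercise value = 0.0000 ≤ continuation, so V_uu = 0.0000
Node ud (S = 48.75): continuation = e^(−0.01)·[0.6001·0.0000 + 0.3999·18.3125] = 7.2506; exercise value = 1.2500 ≤ continuation, so V_ud = 7.2506
Node dd (S = 25.35): continuation = e^(−0.01)·[0.6001·18.3125 + 0.3999·33.5225] = 24.1525; exercise value = 24.6500 > continuation, so V_dd = 24.6500 (exercise)
Node u (S = 75): continuation = e^(−0.01)·[0.6001·0.0000 + 0.3999·7.2506] = 2.8708; exercise value = 0.0000 ≤ continuation, so V_u = 2.8708
Node d (S = 39): continuation = e^(−0.01)·[0.6001·7.2506 + 0.3999·24.6500] = 14.0675; exercise value = 11.0000 ≤ continuation, so V_d = 14.0675
Node 0 (S = 60): continuation = e^(−0.01)·[0.6001·2.8708 + 0.3999·14.0675] = 7.2754; exercise value = 0.0000 ≤ continuation, so V_0 = 7.2754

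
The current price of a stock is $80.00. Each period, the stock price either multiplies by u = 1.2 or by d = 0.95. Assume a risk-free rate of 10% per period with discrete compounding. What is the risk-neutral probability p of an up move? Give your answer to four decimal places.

p = 0.6000

Risk-neutral probability p = (1 + 0.1 − 0.95)/(1.2 − 0.95) = 0.1500/0.2500 = 0.6000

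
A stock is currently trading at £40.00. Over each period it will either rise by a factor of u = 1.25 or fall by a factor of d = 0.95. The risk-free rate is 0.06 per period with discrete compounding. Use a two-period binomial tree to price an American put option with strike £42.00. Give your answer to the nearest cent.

£2.39

Risk-neutral probability p = (1 + 0.06 − 0.95)/(1.25 − 0.95) = 0.1100/0.3000 = 0.3667
Terminal stock prices: S_uu = 62.5, S_ud = 47.5, S_dd = 36.1
Terminal payoffs (K − S): max(-20.5, 0) = 0, max(-5.5, 0) = 0, max(5.9, 0) = 5.9
Node u (S = 50): continuation = 1/1.06·[0.3667·0.0000 + 0.6333·0.0000] = 0.0000; exercise value = 0.0000 ≤ continuation, so V_u = 0.0000
Node d (S = 38): continuation = 1/1.06·[0.3667·0.0000 + 0.6333·5.9000] = 3.5252; exercise value = 4.0000 > continuation, so V_d = 4.0000 (exercise)
Node 0 (S = 40): continuation = 1/1.06·[0.3667·0.0000 + 0.6333·4.0000] = 2.3899; exercise value = 2.0000 ≤ continuation, so V_0 = 2.3899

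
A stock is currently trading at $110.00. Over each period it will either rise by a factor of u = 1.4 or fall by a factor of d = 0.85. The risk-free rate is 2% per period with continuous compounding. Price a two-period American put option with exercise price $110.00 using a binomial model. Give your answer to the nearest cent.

$13.99

Risk-neutral probability p = (e^0.02 − 0.85)/(1.4 − 0.85) = 0.1702/0.5500 = 0.3095
Terminal stock prices: S_uu = 215.6, S_ud = 130.9, S_dd = 79.47
Terminal payoffs (K − S): max(-105.6, 0) = 0, max(-20.9, 0) = 0, max(30.53, 0) = 30.53
Node u (S = 154): continuation = e^(−0.02)·[0.3095·0.0000 + 0.6905·0.0000] = 0.0000; exercise value = 0.0000 ≤ continuation, so V_u = 0.0000
Node d (S = 93.5): continuation = e^(−0.02)·[0.3095·0.0000 + 0.6905·30.5250] = 20.6614; exercise value = 16.5000 ≤ continuation, so V_d = 20.6614
Node 0 (S = 110): continuation = e^(−0.02)·[0.3095·0.0000 + 0.6905·20.6614] = 13.9851; exercise value = 0.0000 ≤ continuation, so V_0 = 13.9851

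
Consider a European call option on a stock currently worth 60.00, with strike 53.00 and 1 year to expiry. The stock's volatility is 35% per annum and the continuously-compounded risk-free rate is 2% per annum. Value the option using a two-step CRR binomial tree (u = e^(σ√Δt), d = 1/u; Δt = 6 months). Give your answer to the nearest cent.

CRR parameters: u = e^(σ√Δt) = e^(0.35·√0.5) = 1.2808, d = 1/u = 0.7808
Per-period rate: rΔt = 0.02·0.5 = 0.01, so R = e^0.01 = 1.0101
Risk-neutral probability p = (e^0.01 − 0.7808)/(1.2808 − 0.7808) = 0.2293/0.5000 = 0.4585
Terminal stock prices: S_uu = 98.43, S_ud = 60, S_dd = 36.58
Terminal payoffs (S − K): max(45.43, 0) = 45.43, max(7, 0) = 7, max(-16.42, 0) = 0
Node u (S = 76.85): V_u = e^(−0.01)·[0.4585·45.4274 + 0.5415·7.0000] = 24.3756
Node d (S = 46.85): V_d = e^(−0.01)·[0.4585·7.0000 + 0.5415·0.0000] = 3.1778
Node 0 (S = 60): V_0 = e^(−0.01)·[0.4585·24.3756 + 0.5415·3.1778] = 12.7695

12.77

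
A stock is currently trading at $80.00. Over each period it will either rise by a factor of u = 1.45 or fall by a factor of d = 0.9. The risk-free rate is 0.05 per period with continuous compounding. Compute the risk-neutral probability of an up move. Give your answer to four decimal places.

Risk-neutral probability p = (e^0.05 − 0.9)/(1.45 − 0.9) = 0.1513/0.5500 = 0.2750

p = 0.2750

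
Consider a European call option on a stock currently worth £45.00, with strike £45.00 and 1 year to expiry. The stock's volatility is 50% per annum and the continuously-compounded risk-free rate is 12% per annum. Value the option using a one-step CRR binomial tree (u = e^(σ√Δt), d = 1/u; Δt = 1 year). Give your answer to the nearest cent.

£12.94

CRR parameters: u = e^(σ√Δt) = e^(0.5·√1) = 1.6487, d = 1/u = 0.6065
Per-period rate: rΔt = 0.12·1 = 0.12, so R = e^0.12 = 1.1275
Risk-neutral probability p = (e^0.12 − 0.6065)/(1.6487 − 0.6065) = 0.5210/1.0422 = 0.4999
Terminal stock prices: S_u = 74.19, S_d = 27.29
Terminal payoffs (S − K): max(29.19, 0) = 29.19, max(-17.71, 0) = 0
Node 0 (S = 45): V_0 = e^(−0.12)·[0.4999·29.1925 + 0.5001·0.0000] = 12.9425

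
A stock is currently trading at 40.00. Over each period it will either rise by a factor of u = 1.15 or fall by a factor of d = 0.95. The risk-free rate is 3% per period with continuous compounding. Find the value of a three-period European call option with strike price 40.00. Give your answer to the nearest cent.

Risk-neutral probability p = (e^0.03 − 0.95)/(1.15 − 0.95) = 0.0805/0.2000 = 0.4023
Terminal stock prices: S_uuu = 60.83, S_uud = 50.25, S_udd = 41.52, S_ddd = 34.29
Terminal payoffs (S − K): max(20.83, 0) = 20.83, max(10.25, 0) = 10.25, max(1.515, 0) = 1.515, max(-5.705, 0) = 0
Node uu (S = 52.9): V_uu = e^(−0.03)·[0.4023·20.8350 + 0.5977·10.2550] = 14.0822
Node ud (S = 43.7): V_ud = e^(−0.03)·[0.4023·10.2550 + 0.5977·1.5150] = 4.8822
Node dd (S = 36.1): V_dd = e^(−0.03)·[0.4023·1.5150 + 0.5977·0.0000] = 0.5914
Node u (S = 46): V_u = e^(−0.03)·[0.4023·14.0822 + 0.5977·4.8822] = 8.3294
Node d (S = 38): V_d = e^(−0.03)·[0.4023·4.8822 + 0.5977·0.5914] = 2.2490
Node 0 (S = 40): V_0 = e^(−0.03)·[0.4023·8.3294 + 0.5977·2.2490] = 4.5562

4.56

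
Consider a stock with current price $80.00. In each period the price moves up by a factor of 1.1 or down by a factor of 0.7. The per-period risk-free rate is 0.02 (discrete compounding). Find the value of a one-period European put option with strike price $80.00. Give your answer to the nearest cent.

$4.71

Risk-neutral probability p = (1 + 0.02 − 0.7)/(1.1 − 0.7) = 0.3200/0.4000 = 0.8000
Terminal stock prices: S_u = 88, S_d = 56
Terminal payoffs (K − S): max(-8, 0) = 0, max(24, 0) = 24
Node 0 (S = 80): V_0 = 1/1.02·[0.8000·0.0000 + 0.2000·24.0000] = 4.7059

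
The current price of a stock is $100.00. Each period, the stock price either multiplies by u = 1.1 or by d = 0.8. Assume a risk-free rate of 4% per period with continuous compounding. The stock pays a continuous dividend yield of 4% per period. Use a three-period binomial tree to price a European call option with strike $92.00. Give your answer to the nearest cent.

Per-period risk-free factor R = e^0.04 = 1.0408; dividend-adjusted growth = e^(0.04−0.04) = 1.0000.
Risk-neutral probability p = (1.0000 − 0.8)/(1.1 − 0.8) = 0.2000/0.3000 = 0.6667
Terminal stock prices: S_uuu = 133.1, S_uud = 96.8, S_udd = 70.4, S_ddd = 51.2
Terminal payoffs (S − K): max(41.1, 0) = 41.1, max(4.8, 0) = 4.8, max(-21.6, 0) = 0, max(-40.8, 0) = 0
Node uu (S = 121): V_uu = e^(−0.04)·[0.6667·41.1000 + 0.3333·4.8000] = 27.8629
Node ud (S = 88): V_ud = e^(−0.04)·[0.6667·4.8000 + 0.3333·0.0000] = 3.0745
Node dd (S = 64): V_dd = e^(−0.04)·[0.6667·0.0000 + 0.3333·0.0000] = 0.0000
Node u (S = 110): V_u = e^(−0.04)·[0.6667·27.8629 + 0.3333·3.0745] = 18.8316
Node d (S = 80): V_d = e^(−0.04)·[0.6667·3.0745 + 0.3333·0.0000] = 1.9693
Node 0 (S = 100): V_0 = e^(−0.04)·[0.6667·18.8316 + 0.3333·1.9693] = 12.6928

$12.69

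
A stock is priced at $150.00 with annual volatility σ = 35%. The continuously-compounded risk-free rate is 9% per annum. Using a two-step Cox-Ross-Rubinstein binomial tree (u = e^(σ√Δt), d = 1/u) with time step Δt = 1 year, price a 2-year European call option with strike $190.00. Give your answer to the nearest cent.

$27.82

CRR parameters: u = e^(σ√Δt) = e^(0.35·√1) = 1.4191, d = 1/u = 0.7047
Per-period rate: rΔt = 0.09·1 = 0.09, so R = e^0.09 = 1.0942
Risk-neutral probability p = (e^0.09 − 0.7047)/(1.4191 − 0.7047) = 0.3895/0.7144 = 0.5452
Terminal stock prices: S_uu = 302.1, S_ud = 150, S_dd = 74.49
Terminal payoffs (S − K): max(112.1, 0) = 112.1, max(-40, 0) = 0, max(-115.5, 0) = 0
Node u (S = 212.9): V_u = e^(−0.09)·[0.5452·112.0629 + 0.4548·0.0000] = 55.8391
Node d (S = 105.7): V_d = e^(−0.09)·[0.5452·0.0000 + 0.4548·0.0000] = 0.0000
Node 0 (S = 150): V_0 = e^(−0.09)·[0.5452·55.8391 + 0.4548·0.0000] = 27.8237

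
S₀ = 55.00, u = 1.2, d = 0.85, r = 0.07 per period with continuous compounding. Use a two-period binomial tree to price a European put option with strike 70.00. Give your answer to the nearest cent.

Risk-neutral probability p = (e^0.07 − 0.85)/(1.2 − 0.85) = 0.2225/0.3500 = 0.6357
Terminal stock prices: S_uu = 79.2, S_ud = 56.1, S_dd = 39.74
Terminal payoffs (K − S): max(-9.2, 0) = 0, max(13.9, 0) = 13.9, max(30.26, 0) = 30.26
Node u (S = 66): V_u = e^(−0.07)·[0.6357·0.0000 + 0.3643·13.9000] = 4.7209
Node d (S = 46.75): V_d = e^(−0.07)·[0.6357·13.9000 + 0.3643·30.2625] = 18.5176
Node 0 (S = 55): V_0 = e^(−0.07)·[0.6357·4.7209 + 0.3643·18.5176] = 9.0876

9.09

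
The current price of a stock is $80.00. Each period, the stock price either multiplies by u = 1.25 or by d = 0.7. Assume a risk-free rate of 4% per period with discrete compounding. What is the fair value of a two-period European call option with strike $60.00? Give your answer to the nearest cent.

Risk-neutral probability p = (1 + 0.04 − 0.7)/(1.25 − 0.7) = 0.3400/0.5500 = 0.6182
Terminal stock prices: S_uu = 125, S_ud = 70, S_dd = 39.2
Terminal payoffs (S − K): max(65, 0) = 65, max(10, 0) = 10, max(-20.8, 0) = 0
Node u (S = 100): V_u = 1/1.04·[0.6182·65.0000 + 0.3818·10.0000] = 42.3077
Node d (S = 56): V_d = 1/1.04·[0.6182·10.0000 + 0.3818·0.0000] = 5.9441
Node 0 (S = 80): V_0 = 1/1.04·[0.6182·42.3077 + 0.3818·5.9441] = 27.3302

$27.33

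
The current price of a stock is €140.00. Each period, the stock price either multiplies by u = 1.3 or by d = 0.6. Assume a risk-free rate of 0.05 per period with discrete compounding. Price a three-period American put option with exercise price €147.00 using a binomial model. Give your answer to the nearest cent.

Risk-neutral probability p = (1 + 0.05 − 0.6)/(1.3 − 0.6) = 0.4500/0.7000 = 0.6429
Terminal stock prices: S_uuu = 307.6, S_uud = 142, S_udd = 65.52, S_ddd = 30.24
Terminal payoffs (K − S): max(-160.6, 0) = 0, max(5.04, 0) = 5.04, max(81.48, 0) = 81.48, max(116.8, 0) = 116.8
Node uu (S = 236.6): continuation = 1/1.05·[0.6429·0.0000 + 0.3571·5.0400] = 1.7143; exercise value = 0.0000 ≤ continuation, so V_uu = 1.7143
Node ud (S = 109.2): continuation = 1/1.05·[0.6429·5.0400 + 0.3571·81.4800] = 30.8000; exercise value = 37.8000 > continuation, so V_ud = 37.8000 (exercise)
Node dd (S = 50.4): continuation = 1/1.05·[0.6429·81.4800 + 0.3571·116.7600] = 89.6000; exercise value = 96.6000 > continuation, so V_dd = 96.6000 (exercise)
Node u (S = 182): continuation = 1/1.05·[0.6429·1.7143 + 0.3571·37.8000] = 13.9067; exercise value = 0.0000 ≤ continuation, so V_u = 13.9067
Node d (S = 84): continuation = 1/1.05·[0.6429·37.8000 + 0.3571·96.6000] = 56.0000; exercise value = 63.0000 > continuation, so V_d = 63.0000 (exercise)
Node 0 (S = 140): continuation = 1/1.05·[0.6429·13.9067 + 0.3571·63.0000] = 29.9429; exercise value = 7.0000 ≤ continuation, so V_0 = 29.9429

€29.94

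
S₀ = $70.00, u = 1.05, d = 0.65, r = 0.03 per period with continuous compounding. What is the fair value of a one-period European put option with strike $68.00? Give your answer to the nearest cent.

$1.07

Risk-neutral probability p = (e^0.03 − 0.65)/(1.05 − 0.65) = 0.3805/0.4000 = 0.9511
Terminal stock prices: S_u = 73.5, S_d = 45.5
Terminal payoffs (K − S): max(-5.5, 0) = 0, max(22.5, 0) = 22.5
Node 0 (S = 70): V_0 = e^(−0.03)·[0.9511·0.0000 + 0.0489·22.5000] = 1.0669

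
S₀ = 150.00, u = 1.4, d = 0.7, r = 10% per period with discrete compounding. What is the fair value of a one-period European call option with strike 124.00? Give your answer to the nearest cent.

44.68

Risk-neutral probability p = (1 + 0.1 − 0.7)/(1.4 − 0.7) = 0.4000/0.7000 = 0.5714
Terminal stock prices: S_u = 210, S_d = 105
Terminal payoffs (S − K): max(86, 0) = 86, max(-19, 0) = 0
Node 0 (S = 150): V_0 = 1/1.1·[0.5714·86.0000 + 0.4286·0.0000] = 44.6753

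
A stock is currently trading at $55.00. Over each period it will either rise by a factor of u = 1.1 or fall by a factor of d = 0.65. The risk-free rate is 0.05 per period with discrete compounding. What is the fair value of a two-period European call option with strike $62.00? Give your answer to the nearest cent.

Risk-neutral probability p = (1 + 0.05 − 0.65)/(1.1 − 0.65) = 0.4000/0.4500 = 0.8889
Terminal stock prices: S_uu = 66.55, S_ud = 39.33, S_dd = 23.24
Terminal payoffs (S − K): max(4.55, 0) = 4.55, max(-22.67, 0) = 0, max(-38.76, 0) = 0
Node u (S = 60.5): V_u = 1/1.05·[0.8889·4.5500 + 0.1111·0.0000] = 3.8519
Node d (S = 35.75): V_d = 1/1.05·[0.8889·0.0000 + 0.1111·0.0000] = 0.0000
Node 0 (S = 55): V_0 = 1/1.05·[0.8889·3.8519 + 0.1111·0.0000] = 3.2608

$3.26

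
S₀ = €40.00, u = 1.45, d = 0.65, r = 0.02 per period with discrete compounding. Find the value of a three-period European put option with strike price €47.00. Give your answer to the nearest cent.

€13.77

Risk-neutral probability p = (1 + 0.02 − 0.65)/(1.45 − 0.65) = 0.3700/0.8000 = 0.4625
Terminal stock prices: S_uuu = 121.9, S_uud = 54.66, S_udd = 24.51, S_ddd = 10.98
Terminal payoffs (K − S): max(-74.94, 0) = 0, max(-7.665, 0) = 0, max(22.49, 0) = 22.49, max(36.02, 0) = 36.02
Node uu (S = 84.1): V_uu = 1/1.02·[0.4625·0.0000 + 0.5375·0.0000] = 0.0000
Node ud (S = 37.7): V_ud = 1/1.02·[0.4625·0.0000 + 0.5375·22.4950] = 11.8540
Node dd (S = 16.9): V_dd = 1/1.02·[0.4625·22.4950 + 0.5375·36.0150] = 29.1784
Node u (S = 58): V_u = 1/1.02·[0.4625·0.0000 + 0.5375·11.8540] = 6.2466
Node d (S = 26): V_d = 1/1.02·[0.4625·11.8540 + 0.5375·29.1784] = 20.7509
Node 0 (S = 40): V_0 = 1/1.02·[0.4625·6.2466 + 0.5375·20.7509] = 13.7673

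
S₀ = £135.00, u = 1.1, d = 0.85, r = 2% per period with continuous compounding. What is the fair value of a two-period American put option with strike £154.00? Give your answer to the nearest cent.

£19.00

Risk-neutral probability p = (e^0.02 − 0.85)/(1.1 − 0.85) = 0.1702/0.2500 = 0.6808
Terminal stock prices: S_uu = 163.4, S_ud = 126.2, S_dd = 97.54
Terminal payoffs (K − S): max(-9.35, 0) = 0, max(27.78, 0) = 27.78, max(56.46, 0) = 56.46
Node u (S = 148.5): continuation = e^(−0.02)·[0.6808·0.0000 + 0.3192·27.7750] = 8.6901; exercise value = 5.5000 ≤ continuation, so V_u = 8.6901
Node d (S = 114.8): continuation = e^(−0.02)·[0.6808·27.7750 + 0.3192·56.4625] = 36.2006; exercise value = 39.2500 > continuation, so V_d = 39.2500 (exercise)
Node 0 (S = 135): continuation = e^(−0.02)·[0.6808·8.6901 + 0.3192·39.2500] = 18.0794; exercise value = 19.0000 > continuation, so V_0 = 19.0000 (exercise)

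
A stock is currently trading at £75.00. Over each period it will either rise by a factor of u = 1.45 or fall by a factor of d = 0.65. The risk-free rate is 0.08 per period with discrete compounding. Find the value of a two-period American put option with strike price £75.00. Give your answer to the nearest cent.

£12.16

Risk-neutral probability p = (1 + 0.08 − 0.65)/(1.45 − 0.65) = 0.4300/0.8000 = 0.5375
Terminal stock prices: S_uu = 157.7, S_ud = 70.69, S_dd = 31.69
Terminal payoffs (K − S): max(-82.69, 0) = 0, max(4.312, 0) = 4.312, max(43.31, 0) = 43.31
Node u (S = 108.8): continuation = 1/1.08·[0.5375·0.0000 + 0.4625·4.3125] = 1.8468; exercise value = 0.0000 ≤ continuation, so V_u = 1.8468
Node d (S = 48.75): continuation = 1/1.08·[0.5375·4.3125 + 0.4625·43.3125] = 20.6944; exercise value = 26.2500 > continuation, so V_d = 26.2500 (exercise)
Node 0 (S = 75): continuation = 1/1.08·[0.5375·1.8468 + 0.4625·26.2500] = 12.1604; exercise value = 0.0000 ≤ continuation, so V_0 = 12.1604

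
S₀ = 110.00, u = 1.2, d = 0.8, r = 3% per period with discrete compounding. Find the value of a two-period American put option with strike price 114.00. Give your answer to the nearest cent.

Risk-neutral probability p = (1 + 0.03 − 0.8)/(1.2 − 0.8) = 0.2300/0.4000 = 0.5750
Terminal stock prices: S_uu = 158.4, S_ud = 105.6, S_dd = 70.4
Terminal payoffs (K − S): max(-44.4, 0) = 0, max(8.4, 0) = 8.4, max(43.6, 0) = 43.6
Node u (S = 132): continuation = 1/1.03·[0.5750·0.0000 + 0.4250·8.4000] = 3.4660; exercise value = 0.0000 ≤ continuation, so V_u = 3.4660
Node d (S = 88): continuation = 1/1.03·[0.5750·8.4000 + 0.4250·43.6000] = 22.6796; exercise value = 26.0000 > continuation, so V_d = 26.0000 (exercise)
Node 0 (S = 110): continuation = 1/1.03·[0.5750·3.4660 + 0.4250·26.0000] = 12.6631; exercise value = 4.0000 ≤ continuation, so V_0 = 12.6631

12.66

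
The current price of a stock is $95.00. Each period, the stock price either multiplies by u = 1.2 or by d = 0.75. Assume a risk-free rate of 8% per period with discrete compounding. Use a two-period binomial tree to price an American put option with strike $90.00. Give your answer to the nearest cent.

$5.38

Risk-neutral probability p = (1 + 0.08 − 0.75)/(1.2 − 0.75) = 0.3300/0.4500 = 0.7333
Terminal stock prices: S_uu = 136.8, S_ud = 85.5, S_dd = 53.44
Terminal payoffs (K − S): max(-46.8, 0) = 0, max(4.5, 0) = 4.5, max(36.56, 0) = 36.56
Node u (S = 114): continuation = 1/1.08·[0.7333·0.0000 + 0.2667·4.5000] = 1.1111; exercise value = 0.0000 ≤ continuation, so V_u = 1.1111
Node d (S = 71.25): continuation = 1/1.08·[0.7333·4.5000 + 0.2667·36.5625] = 12.0833; exercise value = 18.7500 > continuation, so V_d = 18.7500 (exercise)
Node 0 (S = 95): continuation = 1/1.08·[0.7333·1.1111 + 0.2667·18.7500] = 5.3841; exercise value = 0.0000 ≤ continuation, so V_0 = 5.3841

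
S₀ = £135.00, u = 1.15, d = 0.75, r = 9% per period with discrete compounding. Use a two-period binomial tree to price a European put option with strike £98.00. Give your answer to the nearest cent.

Risk-neutral probability p = (1 + 0.09 − 0.75)/(1.15 − 0.75) = 0.3400/0.4000 = 0.8500
Terminal stock prices: S_uu = 178.5, S_ud = 116.4, S_dd = 75.94
Terminal payoffs (K − S): max(-80.54, 0) = 0, max(-18.44, 0) = 0, max(22.06, 0) = 22.06
Node u (S = 155.2): V_u = 1/1.09·[0.8500·0.0000 + 0.1500·0.0000] = 0.0000
Node d (S = 101.2): V_d = 1/1.09·[0.8500·0.0000 + 0.1500·22.0625] = 3.0361
Node 0 (S = 135): V_0 = 1/1.09·[0.8500·0.0000 + 0.1500·3.0361] = 0.4178

£0.42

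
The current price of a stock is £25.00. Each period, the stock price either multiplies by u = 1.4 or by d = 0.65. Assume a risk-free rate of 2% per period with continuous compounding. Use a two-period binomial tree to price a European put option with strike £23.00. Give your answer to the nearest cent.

Risk-neutral probability p = (e^0.02 − 0.65)/(1.4 − 0.65) = 0.3702/0.7500 = 0.4936
Terminal stock prices: S_uu = 49, S_ud = 22.75, S_dd = 10.56
Terminal payoffs (K − S): max(-26, 0) = 0, max(0.25, 0) = 0.25, max(12.44, 0) = 12.44
Node u (S = 35): V_u = e^(−0.02)·[0.4936·0.0000 + 0.5064·0.2500] = 0.1241
Node d (S = 16.25): V_d = e^(−0.02)·[0.4936·0.2500 + 0.5064·12.4375] = 6.2946
Node 0 (S = 25): V_0 = e^(−0.02)·[0.4936·0.1241 + 0.5064·6.2946] = 3.1845

£3.18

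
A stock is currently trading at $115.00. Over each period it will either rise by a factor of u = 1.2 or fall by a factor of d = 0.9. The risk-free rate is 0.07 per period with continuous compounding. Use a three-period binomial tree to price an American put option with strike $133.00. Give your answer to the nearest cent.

Risk-neutral probability p = (e^0.07 − 0.9)/(1.2 − 0.9) = 0.1725/0.3000 = 0.5750
Terminal stock prices: S_uuu = 198.7, S_uud = 149, S_udd = 111.8, S_ddd = 83.84
Terminal payoffs (K − S): max(-65.72, 0) = 0, max(-16.04, 0) = 0, max(21.22, 0) = 21.22, max(49.16, 0) = 49.16
Node uu (S = 165.6): continuation = e^(−0.07)·[0.5750·0.0000 + 0.4250·0.0000] = 0.0000; exercise value = 0.0000 ≤ continuation, so V_uu = 0.0000
Node ud (S = 124.2): continuation = e^(−0.07)·[0.5750·0.0000 + 0.4250·21.2200] = 8.4083; exercise value = 8.8000 > continuation, so V_ud = 8.8000 (exercise)
Node dd (S = 93.15): continuation = e^(−0.07)·[0.5750·21.2200 + 0.4250·49.1650] = 30.8584; exercise value = 39.8500 > continuation, so V_dd = 39.8500 (exercise)
Node u (S = 138): continuation = e^(−0.07)·[0.5750·0.0000 + 0.4250·8.8000] = 3.4869; exercise value = 0.0000 ≤ continuation, so V_u = 3.4869
Node d (S = 103.5): continuation = e^(−0.07)·[0.5750·8.8000 + 0.4250·39.8500] = 20.5084; exercise value = 29.5000 > continuation, so V_d = 29.5000 (exercise)
Node 0 (S = 115): continuation = e^(−0.07)·[0.5750·3.4869 + 0.4250·29.5000] = 13.5587; exercise value = 18.0000 > continuation, so V_0 = 18.0000 (exercise)

$18.00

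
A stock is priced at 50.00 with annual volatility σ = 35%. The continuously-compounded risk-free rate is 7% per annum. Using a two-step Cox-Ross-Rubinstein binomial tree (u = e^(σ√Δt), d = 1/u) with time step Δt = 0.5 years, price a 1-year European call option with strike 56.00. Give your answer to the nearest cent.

CRR parameters: u = e^(σ√Δt) = e^(0.35·√0.5) = 1.2808, d = 1/u = 0.7808
Per-period rate: rΔt = 0.07·0.5 = 0.035, so R = e^0.035 = 1.0356
Risk-neutral probability p = (e^0.035 − 0.7808)/(1.2808 − 0.7808) = 0.2549/0.5000 = 0.5097
Terminal stock prices: S_uu = 82.02, S_ud = 50, S_dd = 30.48
Terminal payoffs (S − K): max(26.02, 0) = 26.02, max(-6, 0) = 0, max(-25.52, 0) = 0
Node u (S = 64.04): V_u = e^(−0.035)·[0.5097·26.0228 + 0.4903·0.0000] = 12.8070
Node d (S = 39.04): V_d = e^(−0.035)·[0.5097·0.0000 + 0.4903·0.0000] = 0.0000
Node 0 (S = 50): V_0 = e^(−0.035)·[0.5097·12.8070 + 0.4903·0.0000] = 6.3029

6.30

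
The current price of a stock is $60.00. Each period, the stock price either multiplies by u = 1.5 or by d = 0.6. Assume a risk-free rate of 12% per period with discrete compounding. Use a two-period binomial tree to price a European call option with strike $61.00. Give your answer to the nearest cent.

$19.69

Risk-neutral probability p = (1 + 0.12 − 0.6)/(1.5 − 0.6) = 0.5200/0.9000 = 0.5778
Terminal stock prices: S_uu = 135, S_ud = 54, S_dd = 21.6
Terminal payoffs (S − K): max(74, 0) = 74, max(-7, 0) = 0, max(-39.4, 0) = 0
Node u (S = 90): V_u = 1/1.12·[0.5778·74.0000 + 0.4222·0.0000] = 38.1746
Node d (S = 36): V_d = 1/1.12·[0.5778·0.0000 + 0.4222·0.0000] = 0.0000
Node 0 (S = 60): V_0 = 1/1.12·[0.5778·38.1746 + 0.4222·0.0000] = 19.6932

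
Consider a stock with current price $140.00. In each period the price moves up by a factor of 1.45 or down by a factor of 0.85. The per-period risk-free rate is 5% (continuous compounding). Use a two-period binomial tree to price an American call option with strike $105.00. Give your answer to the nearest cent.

Risk-neutral probability p = (e^0.05 − 0.85)/(1.45 − 0.85) = 0.2013/0.6000 = 0.3355
Terminal stock prices: S_uu = 294.4, S_ud = 172.5, S_dd = 101.1
Terminal payoffs (S − K): max(189.4, 0) = 189.4, max(67.55, 0) = 67.55, max(-3.85, 0) = 0
Node u (S = 203): continuation = e^(−0.05)·[0.3355·189.3500 + 0.6645·67.5500] = 103.1209; exercise value = 98.0000 ≤ continuation, so V_u = 103.1209
Node d (S = 119): continuation = e^(−0.05)·[0.3355·67.5500 + 0.6645·0.0000] = 21.5546; exercise value = 14.0000 ≤ continuation, so V_d = 21.5546
Node 0 (S = 140): continuation = e^(−0.05)·[0.3355·103.1209 + 0.6645·21.5546] = 46.5305; exercise value = 35.0000 ≤ continuation, so V_0 = 46.5305

$46.53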